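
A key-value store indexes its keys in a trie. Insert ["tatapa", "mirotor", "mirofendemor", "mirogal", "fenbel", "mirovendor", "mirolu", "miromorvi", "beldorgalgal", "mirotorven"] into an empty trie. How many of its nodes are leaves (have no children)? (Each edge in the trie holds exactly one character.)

A leaf is a node with no children — equivalently, the end of a word that is not a proper prefix of any other stored word.
Those words: "beldorgalgal", "fenbel", "mirofendemor", "mirogal", "mirolu", "miromorvi", "mirotorven", "mirovendor", "tatapa"
Leaf count: 9

9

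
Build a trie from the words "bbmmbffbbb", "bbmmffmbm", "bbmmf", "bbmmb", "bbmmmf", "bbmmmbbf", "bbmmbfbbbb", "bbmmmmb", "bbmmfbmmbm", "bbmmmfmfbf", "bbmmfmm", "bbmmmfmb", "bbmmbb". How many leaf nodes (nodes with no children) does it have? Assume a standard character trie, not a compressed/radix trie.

Leaves are exactly the stored words that no other stored word extends.
Those words: "bbmmbb", "bbmmbfbbbb", "bbmmbffbbb", "bbmmfbmmbm", "bbmmffmbm", "bbmmfmm", "bbmmmbbf", "bbmmmfmb", "bbmmmfmfbf", "bbmmmmb"
Leaf count: 10

10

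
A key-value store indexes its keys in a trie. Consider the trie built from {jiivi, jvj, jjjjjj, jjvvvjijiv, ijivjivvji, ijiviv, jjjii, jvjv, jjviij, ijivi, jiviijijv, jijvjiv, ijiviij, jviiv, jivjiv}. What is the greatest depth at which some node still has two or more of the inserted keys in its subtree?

Equivalently: take the maximum, over all pairs, of their longest common prefix length.
e.g. "ijivi" and "ijiviij" share the prefix "ijivi" of length 5; no pair shares a longer one.
Longest shared-prefix length: 5

5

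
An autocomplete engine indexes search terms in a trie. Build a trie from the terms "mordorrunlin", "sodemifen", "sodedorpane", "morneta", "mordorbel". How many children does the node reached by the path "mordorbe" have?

1

Walk "mordorbe" from the root, arriving at one node.
Distinct next characters after "mordorbe": l.
That node has 1 child edge.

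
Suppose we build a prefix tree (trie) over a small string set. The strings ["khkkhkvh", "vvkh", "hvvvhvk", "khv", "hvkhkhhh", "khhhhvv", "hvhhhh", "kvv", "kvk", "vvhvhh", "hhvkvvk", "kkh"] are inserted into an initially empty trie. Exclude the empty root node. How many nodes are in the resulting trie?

50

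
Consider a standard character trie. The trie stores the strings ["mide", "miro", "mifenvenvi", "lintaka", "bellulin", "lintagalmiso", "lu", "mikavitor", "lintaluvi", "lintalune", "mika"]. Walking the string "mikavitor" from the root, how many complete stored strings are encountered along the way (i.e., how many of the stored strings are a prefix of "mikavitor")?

Traverse "mikavitor" character by character; count nodes along the way that are marked as word ends.
Prefixes of the query that are stored words: "mika", "mikavitor"
Count: 2

2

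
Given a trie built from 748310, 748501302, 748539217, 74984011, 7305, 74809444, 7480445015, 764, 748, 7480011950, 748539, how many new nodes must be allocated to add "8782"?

No existing word starts with "8", so every character of "8782" needs a new node.
4 − 0 = 4 new nodes.

4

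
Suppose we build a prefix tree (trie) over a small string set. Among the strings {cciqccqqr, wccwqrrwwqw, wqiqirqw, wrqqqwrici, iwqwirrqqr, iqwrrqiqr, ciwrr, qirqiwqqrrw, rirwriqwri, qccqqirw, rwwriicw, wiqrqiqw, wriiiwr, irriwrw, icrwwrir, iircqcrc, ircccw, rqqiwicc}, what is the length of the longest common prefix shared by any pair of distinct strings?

2

The deepest shared node is where two words last agree before diverging.
"ircccw" and "irriwrw" agree on "ir" (2 characters) before diverging; nothing deeper is shared.
Longest shared-prefix length: 2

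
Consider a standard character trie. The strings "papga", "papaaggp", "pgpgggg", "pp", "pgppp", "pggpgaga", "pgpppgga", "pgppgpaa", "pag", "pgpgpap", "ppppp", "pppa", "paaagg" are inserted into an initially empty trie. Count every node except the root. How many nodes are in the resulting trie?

For each word, the new-node count is its length minus the longest prefix already in the trie:
  "papga" → 5 new (p, a, p, g, a)
  "papaaggp" → prefix "pap" already present; 5 new (a, a, g, g, p)
  "pgpgggg" → prefix "p" already present; 6 new (g, p, g, g, g, g)
  "pp" → prefix "p" already present; 1 new (p)
  "pgppp" → prefix "pgp" already present; 2 new (p, p)
  "pggpgaga" → prefix "pg" already present; 6 new (g, p, g, a, g, a)
  "pgpppgga" → prefix "pgppp" already present; 3 new (g, g, a)
  "pgppgpaa" → prefix "pgpp" already present; 4 new (g, p, a, a)
  "pag" → prefix "pa" already present; 1 new (g)
  "pgpgpap" → prefix "pgpg" already present; 3 new (p, a, p)
  "ppppp" → prefix "pp" already present; 3 new (p, p, p)
  "pppa" → prefix "ppp" already present; 1 new (a)
  "paaagg" → prefix "pa" already present; 4 new (a, a, g, g)
Total nodes = 5 + 5 + 6 + 1 + 2 + 6 + 3 + 4 + 1 + 3 + 3 + 1 + 4 = 44

44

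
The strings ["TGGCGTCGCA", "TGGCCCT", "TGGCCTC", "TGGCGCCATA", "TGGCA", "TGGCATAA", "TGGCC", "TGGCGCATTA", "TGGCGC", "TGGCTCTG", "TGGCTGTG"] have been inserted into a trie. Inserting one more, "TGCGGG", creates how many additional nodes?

Walking "TGCGGG" from the root, the first 2 characters ("TG") follow existing edges; "C" is the first miss.
New nodes needed: |"TGCGGG"| − 2 = 6 − 2 = 4.

4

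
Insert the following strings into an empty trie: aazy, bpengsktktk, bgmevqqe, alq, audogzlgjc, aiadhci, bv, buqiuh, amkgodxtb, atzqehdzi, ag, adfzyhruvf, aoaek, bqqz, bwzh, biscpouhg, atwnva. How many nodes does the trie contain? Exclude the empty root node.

93

Insert word by word; a character creates a node only if that edge doesn't already exist:
  "aazy" → 4 new (a, a, z, y)
  "bpengsktktk" → 11 new (b, p, e, n, g, s, k, t, k, t, k)
  "bgmevqqe" → prefix "b" already present; 7 new (g, m, e, v, q, q, e)
  "alq" → prefix "a" already present; 2 new (l, q)
  "audogzlgjc" → prefix "a" already present; 9 new (u, d, o, g, z, l, g, j, c)
  "aiadhci" → prefix "a" already present; 6 new (i, a, d, h, c, i)
  "bv" → prefix "b" already present; 1 new (v)
  "buqiuh" → prefix "b" already present; 5 new (u, q, i, u, h)
  "amkgodxtb" → prefix "a" already present; 8 new (m, k, g, o, d, x, t, b)
  "atzqehdzi" → prefix "a" already present; 8 new (t, z, q, e, h, d, z, i)
  "ag" → prefix "a" already present; 1 new (g)
  "adfzyhruvf" → prefix "a" already present; 9 new (d, f, z, y, h, r, u, v, f)
  "aoaek" → prefix "a" already present; 4 new (o, a, e, k)
  "bqqz" → prefix "b" already present; 3 new (q, q, z)
  "bwzh" → prefix "b" already present; 3 new (w, z, h)
  "biscpouhg" → prefix "b" already present; 8 new (i, s, c, p, o, u, h, g)
  "atwnva" → prefix "at" already present; 4 new (w, n, v, a)
Total nodes = 4 + 11 + 7 + 2 + 9 + 6 + 1 + 5 + 8 + 8 + 1 + 9 + 4 + 3 + 3 + 8 + 4 = 93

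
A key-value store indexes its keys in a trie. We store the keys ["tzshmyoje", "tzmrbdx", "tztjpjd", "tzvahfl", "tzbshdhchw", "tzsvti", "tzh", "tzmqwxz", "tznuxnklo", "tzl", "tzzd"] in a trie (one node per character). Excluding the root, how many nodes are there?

For each word, the new-node count is its length minus the longest prefix already in the trie:
  "tzshmyoje" → 9 new (t, z, s, h, m, y, o, j, e)
  "tzmrbdx" → prefix "tz" already present; 5 new (m, r, b, d, x)
  "tztjpjd" → prefix "tz" already present; 5 new (t, j, p, j, d)
  "tzvahfl" → prefix "tz" already present; 5 new (v, a, h, f, l)
  "tzbshdhchw" → prefix "tz" already present; 8 new (b, s, h, d, h, c, h, w)
  "tzsvti" → prefix "tzs" already present; 3 new (v, t, i)
  "tzh" → prefix "tz" already present; 1 new (h)
  "tzmqwxz" → prefix "tzm" already present; 4 new (q, w, x, z)
  "tznuxnklo" → prefix "tz" already present; 7 new (n, u, x, n, k, l, o)
  "tzl" → prefix "tz" already present; 1 new (l)
  "tzzd" → prefix "tz" already present; 2 new (z, d)
Total nodes = 9 + 5 + 5 + 5 + 8 + 3 + 1 + 4 + 7 + 1 + 2 = 50

50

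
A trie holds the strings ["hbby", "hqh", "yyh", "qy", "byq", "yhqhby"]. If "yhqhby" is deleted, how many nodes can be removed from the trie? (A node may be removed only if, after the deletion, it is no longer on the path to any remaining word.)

A node on "yhqhby"'s path can go only if nothing else ends at it or branches off below it.
The suffix "hqhby" (5 nodes) is used only by "yhqhby"; the node for "y" still has the child "y", so pruning stops there.
Nodes removed: 5

5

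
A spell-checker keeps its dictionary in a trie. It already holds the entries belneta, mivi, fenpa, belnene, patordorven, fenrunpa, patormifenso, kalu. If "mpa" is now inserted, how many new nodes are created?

"m" is already a path in the trie; the remaining "pa" must be added.
Each of the 2 remaining characters creates one node.

2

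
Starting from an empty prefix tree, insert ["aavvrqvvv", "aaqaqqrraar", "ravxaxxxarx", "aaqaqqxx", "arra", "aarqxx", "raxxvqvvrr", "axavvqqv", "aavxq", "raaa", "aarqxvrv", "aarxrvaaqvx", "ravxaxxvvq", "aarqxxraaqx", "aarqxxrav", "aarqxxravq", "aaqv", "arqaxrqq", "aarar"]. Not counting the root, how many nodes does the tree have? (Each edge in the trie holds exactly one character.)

For each word, the new-node count is its length minus the longest prefix already in the trie:
  "aavvrqvvv" → 9 new (a, a, v, v, r, q, v, v, v)
  "aaqaqqrraar" → prefix "aa" already present; 9 new (q, a, q, q, r, r, a, a, r)
  "ravxaxxxarx" → 11 new (r, a, v, x, a, x, x, x, a, r, x)
  "aaqaqqxx" → prefix "aaqaqq" already present; 2 new (x, x)
  "arra" → prefix "a" already present; 3 new (r, r, a)
  "aarqxx" → prefix "aa" already present; 4 new (r, q, x, x)
  "raxxvqvvrr" → prefix "ra" already present; 8 new (x, x, v, q, v, v, r, r)
  "axavvqqv" → prefix "a" already present; 7 new (x, a, v, v, q, q, v)
  "aavxq" → prefix "aav" already present; 2 new (x, q)
  "raaa" → prefix "ra" already present; 2 new (a, a)
  "aarqxvrv" → prefix "aarqx" already present; 3 new (v, r, v)
  "aarxrvaaqvx" → prefix "aar" already present; 8 new (x, r, v, a, a, q, v, x)
  "ravxaxxvvq" → prefix "ravxaxx" already present; 3 new (v, v, q)
  "aarqxxraaqx" → prefix "aarqxx" already present; 5 new (r, a, a, q, x)
  "aarqxxrav" → prefix "aarqxxra" already present; 1 new (v)
  "aarqxxravq" → prefix "aarqxxrav" already present; 1 new (q)
  "aaqv" → prefix "aaq" already present; 1 new (v)
  "arqaxrqq" → prefix "ar" already present; 6 new (q, a, x, r, q, q)
  "aarar" → prefix "aar" already present; 2 new (a, r)
Total nodes = 9 + 9 + 11 + 2 + 3 + 4 + 8 + 7 + 2 + 2 + 3 + 8 + 3 + 5 + 1 + 1 + 1 + 6 + 2 = 87

87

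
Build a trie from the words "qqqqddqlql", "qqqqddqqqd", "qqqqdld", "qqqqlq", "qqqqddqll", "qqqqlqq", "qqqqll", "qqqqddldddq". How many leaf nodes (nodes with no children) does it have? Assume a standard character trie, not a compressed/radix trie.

7

Leaves are exactly the stored words that no other stored word extends.
Those words: "qqqqddldddq", "qqqqddqll", "qqqqddqlql", "qqqqddqqqd", "qqqqdld", "qqqqll", "qqqqlqq"
Leaf count: 7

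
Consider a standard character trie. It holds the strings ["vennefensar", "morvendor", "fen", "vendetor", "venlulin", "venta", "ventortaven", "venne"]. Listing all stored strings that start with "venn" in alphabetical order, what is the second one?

Words with prefix "venn", in lexicographic order: "venne", "vennefensar"
Position 2: vennefensar

vennefensar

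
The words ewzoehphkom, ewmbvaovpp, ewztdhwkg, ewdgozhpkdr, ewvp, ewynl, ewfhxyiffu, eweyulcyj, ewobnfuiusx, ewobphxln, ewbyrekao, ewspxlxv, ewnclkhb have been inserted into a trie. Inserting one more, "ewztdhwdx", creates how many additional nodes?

2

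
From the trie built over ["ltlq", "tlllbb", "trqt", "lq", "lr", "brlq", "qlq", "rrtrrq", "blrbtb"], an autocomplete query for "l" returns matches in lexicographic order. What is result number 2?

lr

Words with prefix "l", in lexicographic order: "lq", "lr", "ltlq"
The 2nd is lr.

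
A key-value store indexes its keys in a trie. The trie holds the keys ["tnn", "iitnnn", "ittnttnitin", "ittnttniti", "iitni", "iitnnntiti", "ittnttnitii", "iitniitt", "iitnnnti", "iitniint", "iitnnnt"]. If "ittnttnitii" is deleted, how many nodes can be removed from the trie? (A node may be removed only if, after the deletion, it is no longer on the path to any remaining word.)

1

After clearing the end-marker at "ittnttnitii", prune upward until reaching a node still needed by another word.
The suffix "i" (1 node) is used only by "ittnttnitii"; the node for "ittnttniti" still has the child "n", so pruning stops there.
Nodes removed: 1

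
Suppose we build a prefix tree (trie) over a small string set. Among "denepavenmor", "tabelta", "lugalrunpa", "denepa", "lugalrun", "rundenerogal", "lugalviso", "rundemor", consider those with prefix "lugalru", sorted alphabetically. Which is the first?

lugalrun

Filter for "lugalru…" and sort: "lugalrun", "lugalrunpa"
The 1st is lugalrun.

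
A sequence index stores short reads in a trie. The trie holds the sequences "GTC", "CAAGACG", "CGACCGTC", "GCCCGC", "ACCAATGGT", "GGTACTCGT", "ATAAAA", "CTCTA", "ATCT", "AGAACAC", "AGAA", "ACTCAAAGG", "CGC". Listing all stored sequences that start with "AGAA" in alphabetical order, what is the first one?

Filter for "AGAA…" and sort: "AGAA", "AGAACAC"
Position 1: AGAA

AGAA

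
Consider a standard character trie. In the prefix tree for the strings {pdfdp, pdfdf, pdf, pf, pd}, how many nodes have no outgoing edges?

3

A leaf is a node with no children — equivalently, the end of a word that is not a proper prefix of any other stored word.
Those words: "pdfdf", "pdfdp", "pf"
Leaf count: 3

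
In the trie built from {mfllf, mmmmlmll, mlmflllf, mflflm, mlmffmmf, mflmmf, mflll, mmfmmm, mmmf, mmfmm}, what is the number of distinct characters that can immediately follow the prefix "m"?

Walk "m" from the root, arriving at one node.
Characters that immediately follow "m" among the stored strings: {f, l, m}.
That node has 3 child edges.

3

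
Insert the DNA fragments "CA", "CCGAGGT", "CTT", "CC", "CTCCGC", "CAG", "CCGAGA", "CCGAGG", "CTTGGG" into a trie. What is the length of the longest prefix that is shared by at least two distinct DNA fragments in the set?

6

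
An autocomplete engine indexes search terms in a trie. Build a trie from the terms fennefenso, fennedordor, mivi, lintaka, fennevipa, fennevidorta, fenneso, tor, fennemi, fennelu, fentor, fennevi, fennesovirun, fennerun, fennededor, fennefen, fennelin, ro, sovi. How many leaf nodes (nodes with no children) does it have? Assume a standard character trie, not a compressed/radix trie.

A leaf is a node with no children — equivalently, the end of a word that is not a proper prefix of any other stored word.
Those words: "fennededor", "fennedordor", "fennefenso", "fennelin", "fennelu", "fennemi", "fennerun", "fennesovirun", "fennevidorta", "fennevipa", "fentor", "lintaka", "mivi", "ro", "sovi", "tor"
Leaf count: 16

16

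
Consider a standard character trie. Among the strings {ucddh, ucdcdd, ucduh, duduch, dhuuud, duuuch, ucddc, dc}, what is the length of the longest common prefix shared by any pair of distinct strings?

4

The deepest shared node is where two words last agree before diverging.
e.g. "ucddc" and "ucddh" share the prefix "ucdd" of length 4; no pair shares a longer one.
Longest shared-prefix length: 4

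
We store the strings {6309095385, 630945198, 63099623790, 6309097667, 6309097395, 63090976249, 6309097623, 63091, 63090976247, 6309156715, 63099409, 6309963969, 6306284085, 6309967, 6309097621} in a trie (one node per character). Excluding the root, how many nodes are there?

56

Count nodes per top-level branch (shared prefixes stored once):
  '6'-branch (6306284085, 6309095385, 6309097395, 6309097621, 6309097623, 63090976247, 63090976249, 6309097667, 63091, 6309156715, 630945198, 63099409, 63099623790, 6309963969, 6309967): 56 nodes
Sum: 56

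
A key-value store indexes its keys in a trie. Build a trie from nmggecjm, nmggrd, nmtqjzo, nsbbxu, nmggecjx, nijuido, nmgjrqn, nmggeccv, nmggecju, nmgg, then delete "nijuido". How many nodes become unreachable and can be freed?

6

After clearing the end-marker at "nijuido", prune upward until reaching a node still needed by another word.
The suffix "ijuido" (6 nodes) is used only by "nijuido"; the node for "n" still has the child "m", so pruning stops there.
Nodes removed: 6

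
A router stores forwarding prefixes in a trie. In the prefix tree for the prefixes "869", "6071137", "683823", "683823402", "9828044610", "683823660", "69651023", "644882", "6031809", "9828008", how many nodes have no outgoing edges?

A leaf is a node with no children — equivalently, the end of a word that is not a proper prefix of any other stored word.
Those words: "6031809", "6071137", "644882", "683823402", "683823660", "69651023", "869", "9828008", "9828044610"
Leaf count: 9

9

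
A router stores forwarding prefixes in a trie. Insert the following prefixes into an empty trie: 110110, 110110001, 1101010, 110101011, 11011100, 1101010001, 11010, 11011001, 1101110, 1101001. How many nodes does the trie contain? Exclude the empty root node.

23

Trace insertions, counting only characters that open a new branch:
  "110110" → 6 new (1, 1, 0, 1, 1, 0)
  "110110001" → prefix "110110" already present; 3 new (0, 0, 1)
  "1101010" → prefix "1101" already present; 3 new (0, 1, 0)
  "110101011" → prefix "1101010" already present; 2 new (1, 1)
  "11011100" → prefix "11011" already present; 3 new (1, 0, 0)
  "1101010001" → prefix "1101010" already present; 3 new (0, 0, 1)
  "11010" → prefix "11010" already present; 0 new (none)
  "11011001" → prefix "1101100" already present; 1 new (1)
  "1101110" → prefix "1101110" already present; 0 new (none)
  "1101001" → prefix "11010" already present; 2 new (0, 1)
Total nodes = 6 + 3 + 3 + 2 + 3 + 3 + 0 + 1 + 0 + 2 = 23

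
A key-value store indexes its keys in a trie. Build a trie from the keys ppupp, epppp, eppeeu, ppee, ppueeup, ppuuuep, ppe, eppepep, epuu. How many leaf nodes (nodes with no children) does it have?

8

A leaf is a node with no children — equivalently, the end of a word that is not a proper prefix of any other stored word.
Those words: "eppeeu", "eppepep", "epppp", "epuu", "ppee", "ppueeup", "ppupp", "ppuuuep"
Leaf count: 8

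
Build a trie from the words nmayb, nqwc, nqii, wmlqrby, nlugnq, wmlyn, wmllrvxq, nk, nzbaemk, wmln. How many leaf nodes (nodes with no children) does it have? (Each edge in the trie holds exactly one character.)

10

A leaf is a node with no children — equivalently, the end of a word that is not a proper prefix of any other stored word.
Those words: "nk", "nlugnq", "nmayb", "nqii", "nqwc", "nzbaemk", "wmllrvxq", "wmln", "wmlqrby", "wmlyn"
Leaf count: 10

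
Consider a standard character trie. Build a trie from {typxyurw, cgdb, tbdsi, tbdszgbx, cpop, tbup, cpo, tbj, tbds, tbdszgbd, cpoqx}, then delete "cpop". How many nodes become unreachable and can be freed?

1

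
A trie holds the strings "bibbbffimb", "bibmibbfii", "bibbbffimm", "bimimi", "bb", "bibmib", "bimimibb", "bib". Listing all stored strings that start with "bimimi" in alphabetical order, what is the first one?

Words with prefix "bimimi", in lexicographic order: "bimimi", "bimimibb"
Position 1: bimimi

bimimi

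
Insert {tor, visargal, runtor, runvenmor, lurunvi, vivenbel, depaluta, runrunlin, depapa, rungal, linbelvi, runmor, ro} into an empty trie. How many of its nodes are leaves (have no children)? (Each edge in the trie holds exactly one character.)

13

A leaf is a node with no children — equivalently, the end of a word that is not a proper prefix of any other stored word.
Those words: "depaluta", "depapa", "linbelvi", "lurunvi", "ro", "rungal", "runmor", "runrunlin", "runtor", "runvenmor", "tor", "visargal", "vivenbel"
Leaf count: 13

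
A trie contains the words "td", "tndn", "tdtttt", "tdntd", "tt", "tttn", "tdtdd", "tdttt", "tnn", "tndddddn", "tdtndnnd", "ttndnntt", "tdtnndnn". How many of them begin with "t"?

13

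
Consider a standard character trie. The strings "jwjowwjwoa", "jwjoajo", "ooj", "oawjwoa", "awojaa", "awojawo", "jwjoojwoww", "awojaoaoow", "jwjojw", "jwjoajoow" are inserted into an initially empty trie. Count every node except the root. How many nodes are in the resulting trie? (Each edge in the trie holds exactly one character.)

For each word, the new-node count is its length minus the longest prefix already in the trie:
  "jwjowwjwoa" → 10 new (j, w, j, o, w, w, j, w, o, a)
  "jwjoajo" → prefix "jwjo" already present; 3 new (a, j, o)
  "ooj" → 3 new (o, o, j)
  "oawjwoa" → prefix "o" already present; 6 new (a, w, j, w, o, a)
  "awojaa" → 6 new (a, w, o, j, a, a)
  "awojawo" → prefix "awoja" already present; 2 new (w, o)
  "jwjoojwoww" → prefix "jwjo" already present; 6 new (o, j, w, o, w, w)
  "awojaoaoow" → prefix "awoja" already present; 5 new (o, a, o, o, w)
  "jwjojw" → prefix "jwjo" already present; 2 new (j, w)
  "jwjoajoow" → prefix "jwjoajo" already present; 2 new (o, w)
Total nodes = 10 + 3 + 3 + 6 + 6 + 2 + 6 + 5 + 2 + 2 = 45

45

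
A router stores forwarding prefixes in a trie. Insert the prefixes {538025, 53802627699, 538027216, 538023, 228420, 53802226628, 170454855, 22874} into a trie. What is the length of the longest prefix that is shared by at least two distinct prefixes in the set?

The deepest shared node is where two words last agree before diverging.
e.g. "53802226628" and "538023" share the prefix "53802" of length 5; no pair shares a longer one.
Longest shared-prefix length: 5

5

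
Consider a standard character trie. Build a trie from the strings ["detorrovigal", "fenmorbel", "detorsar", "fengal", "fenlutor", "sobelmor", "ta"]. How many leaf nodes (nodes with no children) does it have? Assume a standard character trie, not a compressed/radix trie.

Leaves are exactly the stored words that no other stored word extends.
Those words: "detorrovigal", "detorsar", "fengal", "fenlutor", "fenmorbel", "sobelmor", "ta"
Leaf count: 7

7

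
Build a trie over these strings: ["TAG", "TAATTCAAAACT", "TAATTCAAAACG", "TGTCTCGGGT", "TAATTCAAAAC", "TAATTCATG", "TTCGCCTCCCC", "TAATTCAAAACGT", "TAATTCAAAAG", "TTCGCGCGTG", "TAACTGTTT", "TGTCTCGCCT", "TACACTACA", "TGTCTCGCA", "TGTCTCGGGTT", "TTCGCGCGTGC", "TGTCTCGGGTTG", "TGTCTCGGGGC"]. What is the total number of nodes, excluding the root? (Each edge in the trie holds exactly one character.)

Trace insertions, counting only characters that open a new branch:
  "TAG" → 3 new (T, A, G)
  "TAATTCAAAACT" → prefix "TA" already present; 10 new (A, T, T, C, A, A, A, A, C, T)
  "TAATTCAAAACG" → prefix "TAATTCAAAAC" already present; 1 new (G)
  "TGTCTCGGGT" → prefix "T" already present; 9 new (G, T, C, T, C, G, G, G, T)
  "TAATTCAAAAC" → prefix "TAATTCAAAAC" already present; 0 new (none)
  "TAATTCATG" → prefix "TAATTCA" already present; 2 new (T, G)
  "TTCGCCTCCCC" → prefix "T" already present; 10 new (T, C, G, C, C, T, C, C, C, C)
  "TAATTCAAAACGT" → prefix "TAATTCAAAACG" already present; 1 new (T)
  "TAATTCAAAAG" → prefix "TAATTCAAAA" already present; 1 new (G)
  "TTCGCGCGTG" → prefix "TTCGC" already present; 5 new (G, C, G, T, G)
  "TAACTGTTT" → prefix "TAA" already present; 6 new (C, T, G, T, T, T)
  "TGTCTCGCCT" → prefix "TGTCTCG" already present; 3 new (C, C, T)
  "TACACTACA" → prefix "TA" already present; 7 new (C, A, C, T, A, C, A)
  "TGTCTCGCA" → prefix "TGTCTCGC" already present; 1 new (A)
  "TGTCTCGGGTT" → prefix "TGTCTCGGGT" already present; 1 new (T)
  "TTCGCGCGTGC" → prefix "TTCGCGCGTG" already present; 1 new (C)
  "TGTCTCGGGTTG" → prefix "TGTCTCGGGTT" already present; 1 new (G)
  "TGTCTCGGGGC" → prefix "TGTCTCGGG" already present; 2 new (G, C)
Total nodes = 3 + 10 + 1 + 9 + 0 + 2 + 10 + 1 + 1 + 5 + 6 + 3 + 7 + 1 + 1 + 1 + 1 + 2 = 64

64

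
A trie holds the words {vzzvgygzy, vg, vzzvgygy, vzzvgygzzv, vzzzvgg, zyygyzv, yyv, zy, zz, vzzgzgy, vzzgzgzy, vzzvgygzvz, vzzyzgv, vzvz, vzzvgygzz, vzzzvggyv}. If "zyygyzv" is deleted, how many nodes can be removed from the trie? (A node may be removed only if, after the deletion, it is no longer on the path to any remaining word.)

5

Walk "zyygyzv" from the leaf back toward the root, removing each node that no remaining word uses.
The suffix "ygyzv" (5 nodes) is used only by "zyygyzv"; "zy" is itself a stored word, so pruning stops there.
Nodes removed: 5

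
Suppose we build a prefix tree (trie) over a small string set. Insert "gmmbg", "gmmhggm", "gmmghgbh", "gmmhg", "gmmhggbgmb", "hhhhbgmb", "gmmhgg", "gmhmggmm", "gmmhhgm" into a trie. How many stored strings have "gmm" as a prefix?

Walk to "gmm"; the words in its subtree are exactly those with that prefix.
Matches: "gmmbg", "gmmghgbh", "gmmhg", "gmmhgg", "gmmhggbgmb", "gmmhggm", "gmmhhgm"
Count: 7

7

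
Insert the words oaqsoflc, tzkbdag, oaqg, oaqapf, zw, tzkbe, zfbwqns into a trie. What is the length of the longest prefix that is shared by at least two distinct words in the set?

4

Look for the deepest trie node that still has at least two words in its subtree.
e.g. "tzkbdag" and "tzkbe" share the prefix "tzkb" of length 4; no pair shares a longer one.
Longest shared-prefix length: 4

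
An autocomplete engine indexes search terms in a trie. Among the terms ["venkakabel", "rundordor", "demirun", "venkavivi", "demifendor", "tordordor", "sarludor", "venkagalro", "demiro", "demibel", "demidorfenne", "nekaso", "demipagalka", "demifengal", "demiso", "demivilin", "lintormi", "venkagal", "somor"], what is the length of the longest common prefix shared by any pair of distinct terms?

Look for the deepest trie node that still has at least two words in its subtree.
e.g. "venkagal" and "venkagalro" share the prefix "venkagal" of length 8; no pair shares a longer one.
Longest shared-prefix length: 8

8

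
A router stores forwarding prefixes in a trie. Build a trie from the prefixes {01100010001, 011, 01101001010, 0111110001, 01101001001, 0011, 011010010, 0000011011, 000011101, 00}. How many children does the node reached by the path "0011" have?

Follow the path "0011" to its node, then look at its outgoing edges.
No stored string extends past "0011".
That node has 0 child edges.

0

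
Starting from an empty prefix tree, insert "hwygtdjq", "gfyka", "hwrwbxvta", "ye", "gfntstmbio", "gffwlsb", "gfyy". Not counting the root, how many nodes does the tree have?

36

Count nodes per top-level branch (shared prefixes stored once):
  'g'-branch (gffwlsb, gfntstmbio, gfyka, gfyy): 19 nodes
  'h'-branch (hwrwbxvta, hwygtdjq): 15 nodes
  'y'-branch (ye): 2 nodes
Sum: 36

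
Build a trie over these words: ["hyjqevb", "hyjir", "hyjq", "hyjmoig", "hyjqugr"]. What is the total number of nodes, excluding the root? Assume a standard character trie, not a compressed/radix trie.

Count nodes per top-level branch (shared prefixes stored once):
  'h'-branch (hyjir, hyjmoig, hyjq, hyjqevb, hyjqugr): 16 nodes
Sum: 16

16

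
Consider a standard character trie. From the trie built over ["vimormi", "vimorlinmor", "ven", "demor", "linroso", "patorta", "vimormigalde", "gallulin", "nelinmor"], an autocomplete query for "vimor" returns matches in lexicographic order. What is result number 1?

vimorlinmor

Filter for "vimor…" and sort: "vimorlinmor", "vimormi", "vimormigalde"
The 1st is vimorlinmor.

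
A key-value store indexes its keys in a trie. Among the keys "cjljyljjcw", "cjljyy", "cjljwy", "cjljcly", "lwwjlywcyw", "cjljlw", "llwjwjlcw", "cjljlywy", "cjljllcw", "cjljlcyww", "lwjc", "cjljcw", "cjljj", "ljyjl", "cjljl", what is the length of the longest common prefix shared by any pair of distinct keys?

5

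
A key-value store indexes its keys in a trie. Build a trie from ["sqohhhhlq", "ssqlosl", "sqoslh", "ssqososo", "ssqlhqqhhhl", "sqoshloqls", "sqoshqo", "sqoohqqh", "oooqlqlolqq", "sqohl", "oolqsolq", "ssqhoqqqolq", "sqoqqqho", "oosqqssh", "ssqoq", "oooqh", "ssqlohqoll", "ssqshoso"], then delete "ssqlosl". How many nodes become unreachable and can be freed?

Walk "ssqlosl" from the leaf back toward the root, removing each node that no remaining word uses.
The suffix "sl" (2 nodes) is used only by "ssqlosl"; the node for "ssqlo" still has the child "h", so pruning stops there.
Nodes removed: 2

2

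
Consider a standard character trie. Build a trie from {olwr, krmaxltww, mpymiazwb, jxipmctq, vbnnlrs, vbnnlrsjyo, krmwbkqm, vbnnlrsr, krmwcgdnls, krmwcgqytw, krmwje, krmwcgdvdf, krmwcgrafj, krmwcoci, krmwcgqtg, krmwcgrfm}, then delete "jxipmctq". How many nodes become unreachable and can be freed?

Walk "jxipmctq" from the leaf back toward the root, removing each node that no remaining word uses.
No other word shares any prefix with "jxipmctq", so all 8 of its nodes go.
Nodes removed: 8

8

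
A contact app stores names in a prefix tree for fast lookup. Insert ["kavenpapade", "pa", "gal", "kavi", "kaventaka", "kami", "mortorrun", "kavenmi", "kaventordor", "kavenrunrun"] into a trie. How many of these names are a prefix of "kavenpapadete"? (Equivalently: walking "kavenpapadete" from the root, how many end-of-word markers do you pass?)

1

Check each prefix of "kavenpapadete" against the stored set — each match is an end-marker on the path.
Prefixes of the query that are stored words: "kavenpapade"
Count: 1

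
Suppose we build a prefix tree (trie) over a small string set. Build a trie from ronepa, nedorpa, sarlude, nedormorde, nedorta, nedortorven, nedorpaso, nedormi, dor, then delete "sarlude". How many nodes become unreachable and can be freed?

After clearing the end-marker at "sarlude", prune upward until reaching a node still needed by another word.
No other word shares any prefix with "sarlude", so all 7 of its nodes go.
Nodes removed: 7

7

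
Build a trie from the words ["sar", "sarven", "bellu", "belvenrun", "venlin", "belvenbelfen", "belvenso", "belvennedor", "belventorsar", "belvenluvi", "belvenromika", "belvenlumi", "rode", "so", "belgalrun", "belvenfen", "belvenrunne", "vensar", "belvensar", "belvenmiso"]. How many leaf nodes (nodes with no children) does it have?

Leaves are exactly the stored words that no other stored word extends.
Those words: "belgalrun", "bellu", "belvenbelfen", "belvenfen", "belvenlumi", "belvenluvi", "belvenmiso", "belvennedor", "belvenromika", "belvenrunne", "belvensar", "belvenso", "belventorsar", "rode", "sarven", "so", "venlin", "vensar"
Leaf count: 18

18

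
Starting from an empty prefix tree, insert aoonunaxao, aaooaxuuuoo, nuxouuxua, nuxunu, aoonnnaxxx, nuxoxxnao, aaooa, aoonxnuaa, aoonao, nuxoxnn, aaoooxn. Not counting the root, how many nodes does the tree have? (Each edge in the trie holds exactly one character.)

Count nodes per top-level branch (shared prefixes stored once):
  'a'-branch (aaooa, aaooaxuuuoo, aaoooxn, aoonao, aoonnnaxxx, aoonunaxao, aoonxnuaa): 36 nodes
  'n'-branch (nuxouuxua, nuxoxnn, nuxoxxnao, nuxunu): 19 nodes
Sum: 55

55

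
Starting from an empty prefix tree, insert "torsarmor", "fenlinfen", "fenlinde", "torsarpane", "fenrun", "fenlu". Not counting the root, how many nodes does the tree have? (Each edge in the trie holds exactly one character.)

Insert word by word; a character creates a node only if that edge doesn't already exist:
  "torsarmor" → 9 new (t, o, r, s, a, r, m, o, r)
  "fenlinfen" → 9 new (f, e, n, l, i, n, f, e, n)
  "fenlinde" → prefix "fenlin" already present; 2 new (d, e)
  "torsarpane" → prefix "torsar" already present; 4 new (p, a, n, e)
  "fenrun" → prefix "fen" already present; 3 new (r, u, n)
  "fenlu" → prefix "fenl" already present; 1 new (u)
Total nodes = 9 + 9 + 2 + 4 + 3 + 1 = 28

28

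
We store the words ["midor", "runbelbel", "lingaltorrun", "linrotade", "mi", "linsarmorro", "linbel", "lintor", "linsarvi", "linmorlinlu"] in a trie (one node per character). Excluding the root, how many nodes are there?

56

For each word, the new-node count is its length minus the longest prefix already in the trie:
  "midor" → 5 new (m, i, d, o, r)
  "runbelbel" → 9 new (r, u, n, b, e, l, b, e, l)
  "lingaltorrun" → 12 new (l, i, n, g, a, l, t, o, r, r, u, n)
  "linrotade" → prefix "lin" already present; 6 new (r, o, t, a, d, e)
  "mi" → prefix "mi" already present; 0 new (none)
  "linsarmorro" → prefix "lin" already present; 8 new (s, a, r, m, o, r, r, o)
  "linbel" → prefix "lin" already present; 3 new (b, e, l)
  "lintor" → prefix "lin" already present; 3 new (t, o, r)
  "linsarvi" → prefix "linsar" already present; 2 new (v, i)
  "linmorlinlu" → prefix "lin" already present; 8 new (m, o, r, l, i, n, l, u)
Total nodes = 5 + 9 + 12 + 6 + 0 + 8 + 3 + 3 + 2 + 8 = 56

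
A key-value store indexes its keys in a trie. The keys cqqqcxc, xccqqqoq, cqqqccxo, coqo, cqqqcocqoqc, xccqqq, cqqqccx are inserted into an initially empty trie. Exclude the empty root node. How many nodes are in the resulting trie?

Trie structure (* marks end of a word):
(root)
├─ c
│  ├─ o
│  │  └─ q
│  │     └─ o *
│  └─ q
│     └─ q
│        └─ q
│           └─ c
│              ├─ c
│              │  └─ x *
│              │     └─ o *
│              ├─ o
│              │  └─ c
│              │     └─ q
│              │        └─ o
│              │           └─ q
│              │              └─ c *
│              └─ x
│                 └─ c *
└─ x
   └─ c
      └─ c
         └─ q
            └─ q
               └─ q *
                  └─ o
                     └─ q *
Counting every labelled node above: 27.

27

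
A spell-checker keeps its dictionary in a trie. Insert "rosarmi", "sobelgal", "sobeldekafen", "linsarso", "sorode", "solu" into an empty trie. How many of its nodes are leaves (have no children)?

6

Leaves are exactly the stored words that no other stored word extends.
Those words: "linsarso", "rosarmi", "sobeldekafen", "sobelgal", "solu", "sorode"
Leaf count: 6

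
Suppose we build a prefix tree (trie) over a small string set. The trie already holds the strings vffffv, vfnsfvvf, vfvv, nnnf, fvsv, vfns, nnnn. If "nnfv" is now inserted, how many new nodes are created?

2

"nn" is already a path in the trie; the remaining "fv" must be added.
Each of the 2 remaining characters creates one node.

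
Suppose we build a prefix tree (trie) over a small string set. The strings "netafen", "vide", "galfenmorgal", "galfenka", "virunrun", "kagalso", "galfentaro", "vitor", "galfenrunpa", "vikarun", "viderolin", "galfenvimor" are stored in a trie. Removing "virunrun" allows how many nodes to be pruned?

After clearing the end-marker at "virunrun", prune upward until reaching a node still needed by another word.
The suffix "runrun" (6 nodes) is used only by "virunrun"; the node for "vi" still has the child "d", so pruning stops there.
Nodes removed: 6

6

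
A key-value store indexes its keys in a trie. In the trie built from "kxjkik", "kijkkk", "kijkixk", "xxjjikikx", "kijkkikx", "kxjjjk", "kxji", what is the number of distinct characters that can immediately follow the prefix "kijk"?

2

The children of the "kijk" node are the distinct next characters among strings starting with "kijk".
Distinct next characters after "kijk": i, k.
That node has 2 child edges.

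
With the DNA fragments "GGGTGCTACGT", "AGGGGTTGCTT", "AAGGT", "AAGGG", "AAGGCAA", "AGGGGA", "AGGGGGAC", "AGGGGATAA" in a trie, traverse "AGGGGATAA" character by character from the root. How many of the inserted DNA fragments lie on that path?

2

Walk "AGGGGATAA" from the root; an end-of-word marker is hit whenever a stored word is a prefix of "AGGGGATAA".
Prefixes of the query that are stored words: "AGGGGA", "AGGGGATAA"
Count: 2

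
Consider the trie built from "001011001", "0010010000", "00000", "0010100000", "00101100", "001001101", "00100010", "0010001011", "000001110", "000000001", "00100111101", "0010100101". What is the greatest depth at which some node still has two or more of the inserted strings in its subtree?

Look for the deepest trie node that still has at least two words in its subtree.
e.g. "00100010" and "0010001011" share the prefix "00100010" of length 8; no pair shares a longer one.
Longest shared-prefix length: 8

8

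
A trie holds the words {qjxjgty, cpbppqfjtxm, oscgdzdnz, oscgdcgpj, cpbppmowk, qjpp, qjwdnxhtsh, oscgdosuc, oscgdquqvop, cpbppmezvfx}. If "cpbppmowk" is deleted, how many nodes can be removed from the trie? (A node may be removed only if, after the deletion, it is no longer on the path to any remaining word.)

Walk "cpbppmowk" from the leaf back toward the root, removing each node that no remaining word uses.
The suffix "owk" (3 nodes) is used only by "cpbppmowk"; the node for "cpbppm" still has the child "e", so pruning stops there.
Nodes removed: 3

3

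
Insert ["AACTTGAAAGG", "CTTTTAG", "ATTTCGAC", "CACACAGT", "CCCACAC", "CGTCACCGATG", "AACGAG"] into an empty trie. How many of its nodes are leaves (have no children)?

A leaf is a node with no children — equivalently, the end of a word that is not a proper prefix of any other stored word.
Those words: "AACGAG", "AACTTGAAAGG", "ATTTCGAC", "CACACAGT", "CCCACAC", "CGTCACCGATG", "CTTTTAG"
Leaf count: 7

7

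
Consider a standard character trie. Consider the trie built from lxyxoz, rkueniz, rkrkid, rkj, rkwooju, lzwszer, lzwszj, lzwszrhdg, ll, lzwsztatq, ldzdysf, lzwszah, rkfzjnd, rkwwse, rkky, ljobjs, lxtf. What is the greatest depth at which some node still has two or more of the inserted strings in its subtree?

The deepest shared node is where two words last agree before diverging.
"lzwszah" and "lzwszer" agree on "lzwsz" (5 characters) before diverging; nothing deeper is shared.
Longest shared-prefix length: 5

5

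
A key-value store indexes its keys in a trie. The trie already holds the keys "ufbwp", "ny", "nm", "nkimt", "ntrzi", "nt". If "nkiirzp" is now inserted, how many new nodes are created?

4

The longest prefix of "nkiirzp" already in the trie is "nki" (length 3).
New nodes needed: |"nkiirzp"| − 3 = 7 − 3 = 4.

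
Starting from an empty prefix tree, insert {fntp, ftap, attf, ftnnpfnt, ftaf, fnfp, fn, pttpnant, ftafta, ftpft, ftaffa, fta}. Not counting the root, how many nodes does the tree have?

Trie structure (* marks end of a word):
(root)
├─ a
│  └─ t
│     └─ t
│        └─ f *
├─ f
│  ├─ n *
│  │  ├─ f
│  │  │  └─ p *
│  │  └─ t
│  │     └─ p *
│  └─ t
│     ├─ a *
│     │  ├─ f *
│     │  │  ├─ f
│     │  │  │  └─ a *
│     │  │  └─ t
│     │  │     └─ a *
│     │  └─ p *
│     ├─ n
│     │  └─ n
│     │     └─ p
│     │        └─ f
│     │           └─ n
│     │              └─ t *
│     └─ p
│        └─ f
│           └─ t *
└─ p
   └─ t
      └─ t
         └─ p
            └─ n
               └─ a
                  └─ n
                     └─ t *
Counting every labelled node above: 35.

35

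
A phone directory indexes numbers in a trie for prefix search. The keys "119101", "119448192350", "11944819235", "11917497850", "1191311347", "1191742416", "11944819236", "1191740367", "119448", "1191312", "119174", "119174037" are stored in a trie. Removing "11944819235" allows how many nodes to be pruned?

0

Walk "11944819235" from the leaf back toward the root, removing each node that no remaining word uses.
Every node on "11944819235" is still needed (e.g. by "119448192350"), so nothing is freed.
Nodes removed: 0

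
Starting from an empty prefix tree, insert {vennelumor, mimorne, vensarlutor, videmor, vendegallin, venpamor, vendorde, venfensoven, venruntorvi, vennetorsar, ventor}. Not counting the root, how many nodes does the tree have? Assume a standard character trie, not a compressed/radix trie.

Trace insertions, counting only characters that open a new branch:
  "vennelumor" → 10 new (v, e, n, n, e, l, u, m, o, r)
  "mimorne" → 7 new (m, i, m, o, r, n, e)
  "vensarlutor" → prefix "ven" already present; 8 new (s, a, r, l, u, t, o, r)
  "videmor" → prefix "v" already present; 6 new (i, d, e, m, o, r)
  "vendegallin" → prefix "ven" already present; 8 new (d, e, g, a, l, l, i, n)
  "venpamor" → prefix "ven" already present; 5 new (p, a, m, o, r)
  "vendorde" → prefix "vend" already present; 4 new (o, r, d, e)
  "venfensoven" → prefix "ven" already present; 8 new (f, e, n, s, o, v, e, n)
  "venruntorvi" → prefix "ven" already present; 8 new (r, u, n, t, o, r, v, i)
  "vennetorsar" → prefix "venne" already present; 6 new (t, o, r, s, a, r)
  "ventor" → prefix "ven" already present; 3 new (t, o, r)
Total nodes = 10 + 7 + 8 + 6 + 8 + 5 + 4 + 8 + 8 + 6 + 3 = 73

73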